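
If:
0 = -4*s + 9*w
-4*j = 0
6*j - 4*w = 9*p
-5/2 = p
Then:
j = 0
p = -5/2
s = 405/32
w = 45/8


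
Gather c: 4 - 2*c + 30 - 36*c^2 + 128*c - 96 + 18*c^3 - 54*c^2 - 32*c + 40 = 18*c^3 - 90*c^2 + 94*c - 22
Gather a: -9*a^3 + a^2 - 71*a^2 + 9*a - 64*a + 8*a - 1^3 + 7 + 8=-9*a^3 - 70*a^2 - 47*a + 14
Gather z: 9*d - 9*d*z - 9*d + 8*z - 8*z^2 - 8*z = -9*d*z - 8*z^2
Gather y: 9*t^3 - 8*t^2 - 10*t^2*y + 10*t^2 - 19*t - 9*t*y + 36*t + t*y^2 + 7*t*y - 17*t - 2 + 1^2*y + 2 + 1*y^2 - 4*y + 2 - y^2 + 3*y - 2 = 9*t^3 + 2*t^2 + t*y^2 + y*(-10*t^2 - 2*t)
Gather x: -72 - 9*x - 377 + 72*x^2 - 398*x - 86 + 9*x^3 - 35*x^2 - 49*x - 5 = 9*x^3 + 37*x^2 - 456*x - 540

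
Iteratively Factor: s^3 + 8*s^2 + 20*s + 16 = (s + 4)*(s^2 + 4*s + 4) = (s + 2)*(s + 4)*(s + 2)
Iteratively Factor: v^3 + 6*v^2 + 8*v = (v + 2)*(v^2 + 4*v) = v*(v + 2)*(v + 4)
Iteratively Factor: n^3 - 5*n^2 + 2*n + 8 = (n - 2)*(n^2 - 3*n - 4) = (n - 4)*(n - 2)*(n + 1)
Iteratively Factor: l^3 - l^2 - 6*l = (l - 3)*(l^2 + 2*l) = l*(l - 3)*(l + 2)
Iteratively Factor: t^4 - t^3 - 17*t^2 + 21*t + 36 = (t - 3)*(t^3 + 2*t^2 - 11*t - 12) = (t - 3)*(t + 4)*(t^2 - 2*t - 3) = (t - 3)*(t + 1)*(t + 4)*(t - 3)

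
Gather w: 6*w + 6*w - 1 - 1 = 12*w - 2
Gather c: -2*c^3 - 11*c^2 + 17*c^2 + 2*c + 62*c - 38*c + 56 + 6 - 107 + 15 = -2*c^3 + 6*c^2 + 26*c - 30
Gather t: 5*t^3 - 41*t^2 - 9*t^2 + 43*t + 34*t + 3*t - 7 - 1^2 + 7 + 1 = 5*t^3 - 50*t^2 + 80*t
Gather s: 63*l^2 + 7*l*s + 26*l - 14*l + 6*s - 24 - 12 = 63*l^2 + 12*l + s*(7*l + 6) - 36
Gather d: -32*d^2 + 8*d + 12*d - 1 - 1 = -32*d^2 + 20*d - 2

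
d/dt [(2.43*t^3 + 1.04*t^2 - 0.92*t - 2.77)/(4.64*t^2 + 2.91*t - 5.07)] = (11.2752*t^4 + 14.1426*t^3 - 29.6651*t^2 + 15.16*t + 12.7251)/(21.5296*t^4 + 27.0048*t^3 - 38.5815*t^2 - 29.5074*t + 25.7049)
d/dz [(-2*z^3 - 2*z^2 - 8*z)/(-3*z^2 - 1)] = 2*(3*z^4 - 9*z^2 + 2*z + 4)/(9*z^4 + 6*z^2 + 1)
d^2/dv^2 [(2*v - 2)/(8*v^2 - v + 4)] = 4*(3*(3 - 8*v)*(8*v^2 - v + 4) + (v - 1)*(16*v - 1)^2)/(8*v^2 - v + 4)^3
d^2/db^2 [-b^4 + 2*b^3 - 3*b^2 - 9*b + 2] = -12*b^2 + 12*b - 6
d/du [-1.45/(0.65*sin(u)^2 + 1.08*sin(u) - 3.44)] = (1.885*sin(u) + 1.566)*cos(u)/(0.65*sin(u)^2 + 1.08*sin(u) - 3.44)^2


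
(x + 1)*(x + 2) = x^2 + 3*x + 2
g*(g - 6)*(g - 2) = g^3 - 8*g^2 + 12*g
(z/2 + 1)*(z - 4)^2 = z^3/2 - 3*z^2 + 16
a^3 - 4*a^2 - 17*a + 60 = (a - 5)*(a - 3)*(a + 4)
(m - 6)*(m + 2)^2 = m^3 - 2*m^2 - 20*m - 24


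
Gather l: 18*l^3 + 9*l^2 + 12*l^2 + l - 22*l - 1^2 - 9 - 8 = 18*l^3 + 21*l^2 - 21*l - 18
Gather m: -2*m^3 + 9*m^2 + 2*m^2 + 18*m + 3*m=-2*m^3 + 11*m^2 + 21*m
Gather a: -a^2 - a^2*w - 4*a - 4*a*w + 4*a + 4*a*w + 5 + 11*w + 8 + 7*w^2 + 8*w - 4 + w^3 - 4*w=a^2*(-w - 1) + w^3 + 7*w^2 + 15*w + 9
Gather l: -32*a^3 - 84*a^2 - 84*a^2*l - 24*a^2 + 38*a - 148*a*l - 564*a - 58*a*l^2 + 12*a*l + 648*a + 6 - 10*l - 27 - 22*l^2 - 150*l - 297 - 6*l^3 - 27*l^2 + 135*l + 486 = -32*a^3 - 108*a^2 + 122*a - 6*l^3 + l^2*(-58*a - 49) + l*(-84*a^2 - 136*a - 25) + 168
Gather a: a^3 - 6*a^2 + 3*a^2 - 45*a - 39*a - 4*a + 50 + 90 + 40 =a^3 - 3*a^2 - 88*a + 180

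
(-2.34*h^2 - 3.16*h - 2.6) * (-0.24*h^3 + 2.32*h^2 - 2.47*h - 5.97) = 0.5616*h^5 - 4.6704*h^4 - 0.9274*h^3 + 15.743*h^2 + 25.2872*h + 15.522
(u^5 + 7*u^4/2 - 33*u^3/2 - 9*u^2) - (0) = u^5 + 7*u^4/2 - 33*u^3/2 - 9*u^2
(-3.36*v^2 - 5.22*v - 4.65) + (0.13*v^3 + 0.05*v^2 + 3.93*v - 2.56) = 0.13*v^3 - 3.31*v^2 - 1.29*v - 7.21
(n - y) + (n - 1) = 2*n - y - 1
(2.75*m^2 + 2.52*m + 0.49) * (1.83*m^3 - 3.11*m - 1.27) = 5.0325*m^5 + 4.6116*m^4 - 7.6558*m^3 - 11.3297*m^2 - 4.7243*m - 0.6223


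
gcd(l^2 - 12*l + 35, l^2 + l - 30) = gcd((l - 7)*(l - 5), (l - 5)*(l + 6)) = l - 5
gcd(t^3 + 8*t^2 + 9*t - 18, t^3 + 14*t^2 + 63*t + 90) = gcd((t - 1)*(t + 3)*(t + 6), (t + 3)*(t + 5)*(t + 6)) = t^2 + 9*t + 18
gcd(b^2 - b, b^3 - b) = b^2 - b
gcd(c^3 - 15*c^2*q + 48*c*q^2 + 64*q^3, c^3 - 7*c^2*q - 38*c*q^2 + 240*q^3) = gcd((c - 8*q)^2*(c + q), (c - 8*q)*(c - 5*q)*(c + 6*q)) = -c + 8*q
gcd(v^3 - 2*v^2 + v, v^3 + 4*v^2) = v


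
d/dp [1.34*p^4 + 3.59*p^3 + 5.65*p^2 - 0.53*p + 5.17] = 5.36*p^3 + 10.77*p^2 + 11.3*p - 0.53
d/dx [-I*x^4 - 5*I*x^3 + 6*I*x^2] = I*x*(-4*x^2 - 15*x + 12)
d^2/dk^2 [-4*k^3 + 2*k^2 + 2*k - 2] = 4 - 24*k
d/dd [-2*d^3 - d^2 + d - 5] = -6*d^2 - 2*d + 1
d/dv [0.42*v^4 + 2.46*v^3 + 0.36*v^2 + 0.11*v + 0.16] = 1.68*v^3 + 7.38*v^2 + 0.72*v + 0.11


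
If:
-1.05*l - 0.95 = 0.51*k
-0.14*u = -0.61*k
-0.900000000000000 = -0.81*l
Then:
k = -4.15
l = 1.11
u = -18.08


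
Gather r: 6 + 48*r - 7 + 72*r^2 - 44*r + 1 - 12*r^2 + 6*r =60*r^2 + 10*r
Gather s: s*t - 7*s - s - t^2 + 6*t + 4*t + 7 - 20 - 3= s*(t - 8) - t^2 + 10*t - 16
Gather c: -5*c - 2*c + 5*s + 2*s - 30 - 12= -7*c + 7*s - 42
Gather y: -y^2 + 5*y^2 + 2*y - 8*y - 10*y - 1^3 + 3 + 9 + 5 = 4*y^2 - 16*y + 16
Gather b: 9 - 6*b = 9 - 6*b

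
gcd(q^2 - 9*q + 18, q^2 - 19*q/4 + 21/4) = q - 3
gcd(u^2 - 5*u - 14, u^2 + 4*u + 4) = u + 2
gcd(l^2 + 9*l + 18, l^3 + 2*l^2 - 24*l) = l + 6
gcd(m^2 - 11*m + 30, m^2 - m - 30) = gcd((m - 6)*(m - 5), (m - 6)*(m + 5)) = m - 6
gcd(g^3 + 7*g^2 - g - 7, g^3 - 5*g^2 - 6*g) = g + 1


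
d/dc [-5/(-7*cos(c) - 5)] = 35*sin(c)/(7*cos(c) + 5)^2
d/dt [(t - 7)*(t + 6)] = 2*t - 1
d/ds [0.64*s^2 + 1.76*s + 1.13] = 1.28*s + 1.76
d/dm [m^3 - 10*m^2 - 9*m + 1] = 3*m^2 - 20*m - 9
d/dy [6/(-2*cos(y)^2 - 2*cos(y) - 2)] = -3*(2*cos(y) + 1)*sin(y)/(cos(y)^2 + cos(y) + 1)^2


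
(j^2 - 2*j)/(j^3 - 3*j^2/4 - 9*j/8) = 8*(2 - j)/(-8*j^2 + 6*j + 9)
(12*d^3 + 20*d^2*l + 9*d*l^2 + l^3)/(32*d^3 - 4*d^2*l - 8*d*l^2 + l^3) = (6*d^2 + 7*d*l + l^2)/(16*d^2 - 10*d*l + l^2)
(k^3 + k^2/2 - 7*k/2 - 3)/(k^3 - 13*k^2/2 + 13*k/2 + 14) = (2*k^2 - k - 6)/(2*k^2 - 15*k + 28)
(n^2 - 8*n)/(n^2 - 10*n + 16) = n/(n - 2)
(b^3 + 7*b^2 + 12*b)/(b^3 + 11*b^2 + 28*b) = (b + 3)/(b + 7)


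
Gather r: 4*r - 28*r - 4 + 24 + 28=48 - 24*r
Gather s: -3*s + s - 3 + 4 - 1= -2*s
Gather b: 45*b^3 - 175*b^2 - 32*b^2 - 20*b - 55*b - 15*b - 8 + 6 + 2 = 45*b^3 - 207*b^2 - 90*b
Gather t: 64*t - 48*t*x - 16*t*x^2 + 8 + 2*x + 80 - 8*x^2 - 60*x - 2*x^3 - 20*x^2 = t*(-16*x^2 - 48*x + 64) - 2*x^3 - 28*x^2 - 58*x + 88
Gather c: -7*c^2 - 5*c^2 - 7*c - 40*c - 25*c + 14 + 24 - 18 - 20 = -12*c^2 - 72*c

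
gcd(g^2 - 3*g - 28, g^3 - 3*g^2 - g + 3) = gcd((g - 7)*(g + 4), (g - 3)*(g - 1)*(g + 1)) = 1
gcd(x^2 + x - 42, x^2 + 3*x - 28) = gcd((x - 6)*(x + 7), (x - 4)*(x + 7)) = x + 7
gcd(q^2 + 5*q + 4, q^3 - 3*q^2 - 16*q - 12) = q + 1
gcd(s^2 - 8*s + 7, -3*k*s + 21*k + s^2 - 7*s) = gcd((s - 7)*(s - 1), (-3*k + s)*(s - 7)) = s - 7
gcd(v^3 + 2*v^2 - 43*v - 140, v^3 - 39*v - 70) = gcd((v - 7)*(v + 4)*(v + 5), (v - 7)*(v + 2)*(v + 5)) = v^2 - 2*v - 35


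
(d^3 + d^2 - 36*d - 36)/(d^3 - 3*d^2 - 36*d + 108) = (d + 1)/(d - 3)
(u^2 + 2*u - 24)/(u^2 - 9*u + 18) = (u^2 + 2*u - 24)/(u^2 - 9*u + 18)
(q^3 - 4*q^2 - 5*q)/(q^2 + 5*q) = (q^2 - 4*q - 5)/(q + 5)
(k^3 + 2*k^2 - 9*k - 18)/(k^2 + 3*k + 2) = (k^2 - 9)/(k + 1)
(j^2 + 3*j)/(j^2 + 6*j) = (j + 3)/(j + 6)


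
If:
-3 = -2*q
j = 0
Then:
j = 0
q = 3/2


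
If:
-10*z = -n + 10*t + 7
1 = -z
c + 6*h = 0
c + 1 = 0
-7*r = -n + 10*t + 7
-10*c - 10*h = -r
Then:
No Solution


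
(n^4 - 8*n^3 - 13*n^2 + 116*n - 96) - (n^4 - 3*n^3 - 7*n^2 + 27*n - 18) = -5*n^3 - 6*n^2 + 89*n - 78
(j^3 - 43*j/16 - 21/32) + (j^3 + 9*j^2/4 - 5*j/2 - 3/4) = 2*j^3 + 9*j^2/4 - 83*j/16 - 45/32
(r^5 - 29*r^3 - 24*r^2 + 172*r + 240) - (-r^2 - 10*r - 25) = r^5 - 29*r^3 - 23*r^2 + 182*r + 265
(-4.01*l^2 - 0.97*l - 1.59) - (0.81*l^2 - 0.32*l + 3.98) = -4.82*l^2 - 0.65*l - 5.57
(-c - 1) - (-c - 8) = 7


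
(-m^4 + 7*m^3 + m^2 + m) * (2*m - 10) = -2*m^5 + 24*m^4 - 68*m^3 - 8*m^2 - 10*m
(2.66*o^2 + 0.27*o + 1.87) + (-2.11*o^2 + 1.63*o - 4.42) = 0.55*o^2 + 1.9*o - 2.55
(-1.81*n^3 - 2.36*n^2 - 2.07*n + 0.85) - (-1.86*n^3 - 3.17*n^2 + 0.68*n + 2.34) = 0.05*n^3 + 0.81*n^2 - 2.75*n - 1.49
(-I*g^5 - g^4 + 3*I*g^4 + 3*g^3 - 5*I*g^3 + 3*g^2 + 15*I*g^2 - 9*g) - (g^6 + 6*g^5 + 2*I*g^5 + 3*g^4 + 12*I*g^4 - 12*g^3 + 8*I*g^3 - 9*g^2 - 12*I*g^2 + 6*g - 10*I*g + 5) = -g^6 - 6*g^5 - 3*I*g^5 - 4*g^4 - 9*I*g^4 + 15*g^3 - 13*I*g^3 + 12*g^2 + 27*I*g^2 - 15*g + 10*I*g - 5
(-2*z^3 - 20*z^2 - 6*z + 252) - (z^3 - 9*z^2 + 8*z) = -3*z^3 - 11*z^2 - 14*z + 252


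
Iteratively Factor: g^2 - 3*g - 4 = (g - 4)*(g + 1)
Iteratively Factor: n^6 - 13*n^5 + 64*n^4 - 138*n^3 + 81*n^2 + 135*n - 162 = (n - 3)*(n^5 - 10*n^4 + 34*n^3 - 36*n^2 - 27*n + 54) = (n - 3)^2*(n^4 - 7*n^3 + 13*n^2 + 3*n - 18) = (n - 3)^3*(n^3 - 4*n^2 + n + 6) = (n - 3)^3*(n + 1)*(n^2 - 5*n + 6) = (n - 3)^4*(n + 1)*(n - 2)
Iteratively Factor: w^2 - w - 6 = (w - 3)*(w + 2)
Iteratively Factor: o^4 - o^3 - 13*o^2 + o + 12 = (o + 1)*(o^3 - 2*o^2 - 11*o + 12) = (o + 1)*(o + 3)*(o^2 - 5*o + 4) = (o - 4)*(o + 1)*(o + 3)*(o - 1)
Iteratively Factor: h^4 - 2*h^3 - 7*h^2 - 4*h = (h + 1)*(h^3 - 3*h^2 - 4*h) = (h - 4)*(h + 1)*(h^2 + h) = (h - 4)*(h + 1)^2*(h)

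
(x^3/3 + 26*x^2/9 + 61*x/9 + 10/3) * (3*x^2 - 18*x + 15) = x^5 + 8*x^4/3 - 80*x^3/3 - 206*x^2/3 + 125*x/3 + 50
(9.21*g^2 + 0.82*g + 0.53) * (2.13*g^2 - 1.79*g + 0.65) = 19.6173*g^4 - 14.7393*g^3 + 5.6476*g^2 - 0.4157*g + 0.3445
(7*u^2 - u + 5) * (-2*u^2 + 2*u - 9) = -14*u^4 + 16*u^3 - 75*u^2 + 19*u - 45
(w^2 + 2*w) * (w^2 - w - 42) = w^4 + w^3 - 44*w^2 - 84*w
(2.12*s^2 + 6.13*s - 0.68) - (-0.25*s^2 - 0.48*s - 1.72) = 2.37*s^2 + 6.61*s + 1.04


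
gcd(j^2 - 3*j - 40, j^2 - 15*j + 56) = j - 8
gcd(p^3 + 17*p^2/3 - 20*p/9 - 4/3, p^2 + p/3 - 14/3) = 1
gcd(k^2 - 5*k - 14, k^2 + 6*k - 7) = 1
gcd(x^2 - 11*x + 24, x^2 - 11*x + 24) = x^2 - 11*x + 24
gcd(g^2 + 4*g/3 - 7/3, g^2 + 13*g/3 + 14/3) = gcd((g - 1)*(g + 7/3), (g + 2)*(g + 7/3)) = g + 7/3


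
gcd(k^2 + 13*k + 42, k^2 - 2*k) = 1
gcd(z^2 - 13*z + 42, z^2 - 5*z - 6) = z - 6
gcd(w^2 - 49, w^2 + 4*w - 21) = w + 7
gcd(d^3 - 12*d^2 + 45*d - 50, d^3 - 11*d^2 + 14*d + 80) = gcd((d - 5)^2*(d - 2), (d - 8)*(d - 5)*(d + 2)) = d - 5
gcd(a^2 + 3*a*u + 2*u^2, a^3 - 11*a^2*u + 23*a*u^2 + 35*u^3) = a + u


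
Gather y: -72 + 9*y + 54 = 9*y - 18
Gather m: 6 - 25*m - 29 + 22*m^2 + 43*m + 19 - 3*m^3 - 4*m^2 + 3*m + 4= -3*m^3 + 18*m^2 + 21*m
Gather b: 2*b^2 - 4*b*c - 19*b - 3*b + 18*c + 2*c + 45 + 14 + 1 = 2*b^2 + b*(-4*c - 22) + 20*c + 60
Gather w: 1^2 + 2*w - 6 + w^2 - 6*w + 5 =w^2 - 4*w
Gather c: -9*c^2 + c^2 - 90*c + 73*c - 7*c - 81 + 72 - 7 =-8*c^2 - 24*c - 16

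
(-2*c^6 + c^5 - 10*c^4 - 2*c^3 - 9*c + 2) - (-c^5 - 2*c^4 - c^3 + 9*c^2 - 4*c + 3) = -2*c^6 + 2*c^5 - 8*c^4 - c^3 - 9*c^2 - 5*c - 1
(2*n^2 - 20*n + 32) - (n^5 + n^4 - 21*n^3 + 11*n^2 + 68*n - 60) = -n^5 - n^4 + 21*n^3 - 9*n^2 - 88*n + 92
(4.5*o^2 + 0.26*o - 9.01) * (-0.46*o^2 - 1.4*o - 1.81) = -2.07*o^4 - 6.4196*o^3 - 4.3644*o^2 + 12.1434*o + 16.3081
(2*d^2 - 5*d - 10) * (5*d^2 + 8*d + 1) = 10*d^4 - 9*d^3 - 88*d^2 - 85*d - 10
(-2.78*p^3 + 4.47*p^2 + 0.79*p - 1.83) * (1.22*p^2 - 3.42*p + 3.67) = -3.3916*p^5 + 14.961*p^4 - 24.5262*p^3 + 11.4705*p^2 + 9.1579*p - 6.7161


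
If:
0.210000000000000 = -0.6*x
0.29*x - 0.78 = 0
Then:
No Solution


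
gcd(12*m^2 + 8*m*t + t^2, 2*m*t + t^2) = 2*m + t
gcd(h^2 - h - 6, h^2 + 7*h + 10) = h + 2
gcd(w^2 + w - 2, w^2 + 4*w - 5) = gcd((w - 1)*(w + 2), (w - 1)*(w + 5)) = w - 1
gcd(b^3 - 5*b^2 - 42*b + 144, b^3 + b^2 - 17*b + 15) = b - 3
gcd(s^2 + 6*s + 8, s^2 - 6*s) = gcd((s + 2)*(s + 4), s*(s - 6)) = 1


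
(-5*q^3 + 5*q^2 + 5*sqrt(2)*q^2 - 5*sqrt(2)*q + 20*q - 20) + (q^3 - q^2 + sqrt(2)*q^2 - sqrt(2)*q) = -4*q^3 + 4*q^2 + 6*sqrt(2)*q^2 - 6*sqrt(2)*q + 20*q - 20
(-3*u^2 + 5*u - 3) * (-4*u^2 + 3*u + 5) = 12*u^4 - 29*u^3 + 12*u^2 + 16*u - 15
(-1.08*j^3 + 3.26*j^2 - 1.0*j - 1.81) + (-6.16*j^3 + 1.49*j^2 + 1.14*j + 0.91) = -7.24*j^3 + 4.75*j^2 + 0.14*j - 0.9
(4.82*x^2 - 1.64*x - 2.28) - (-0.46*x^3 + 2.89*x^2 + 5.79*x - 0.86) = 0.46*x^3 + 1.93*x^2 - 7.43*x - 1.42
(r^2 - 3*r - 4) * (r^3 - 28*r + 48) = r^5 - 3*r^4 - 32*r^3 + 132*r^2 - 32*r - 192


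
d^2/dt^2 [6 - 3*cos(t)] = 3*cos(t)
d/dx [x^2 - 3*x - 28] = 2*x - 3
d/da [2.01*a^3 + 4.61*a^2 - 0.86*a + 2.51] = 6.03*a^2 + 9.22*a - 0.86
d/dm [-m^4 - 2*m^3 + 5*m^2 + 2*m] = -4*m^3 - 6*m^2 + 10*m + 2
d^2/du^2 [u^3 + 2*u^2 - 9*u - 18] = 6*u + 4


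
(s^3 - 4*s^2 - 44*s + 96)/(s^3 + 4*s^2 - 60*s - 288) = (s - 2)/(s + 6)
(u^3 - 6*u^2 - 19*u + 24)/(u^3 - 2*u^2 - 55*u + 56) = (u + 3)/(u + 7)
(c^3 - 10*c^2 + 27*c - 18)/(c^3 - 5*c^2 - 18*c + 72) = (c - 1)/(c + 4)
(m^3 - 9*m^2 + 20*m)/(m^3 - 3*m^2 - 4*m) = (m - 5)/(m + 1)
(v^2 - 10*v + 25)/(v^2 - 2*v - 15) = (v - 5)/(v + 3)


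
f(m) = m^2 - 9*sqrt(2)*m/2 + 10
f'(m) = 2*m - 9*sqrt(2)/2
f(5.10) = 3.55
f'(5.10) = 3.84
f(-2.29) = 29.82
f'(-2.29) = -10.94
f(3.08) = -0.11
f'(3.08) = -0.20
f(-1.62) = 22.93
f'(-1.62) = -9.60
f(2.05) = 1.16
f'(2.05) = -2.26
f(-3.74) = 47.79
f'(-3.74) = -13.84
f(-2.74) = 34.94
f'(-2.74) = -11.84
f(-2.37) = 30.70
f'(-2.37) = -11.10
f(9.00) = 33.72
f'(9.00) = 11.64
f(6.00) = 7.82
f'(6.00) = 5.64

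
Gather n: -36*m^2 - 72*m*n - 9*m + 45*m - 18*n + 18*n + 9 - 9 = -36*m^2 - 72*m*n + 36*m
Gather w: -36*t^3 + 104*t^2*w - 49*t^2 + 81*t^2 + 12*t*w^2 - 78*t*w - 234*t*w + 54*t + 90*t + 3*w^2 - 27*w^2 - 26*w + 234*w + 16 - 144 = -36*t^3 + 32*t^2 + 144*t + w^2*(12*t - 24) + w*(104*t^2 - 312*t + 208) - 128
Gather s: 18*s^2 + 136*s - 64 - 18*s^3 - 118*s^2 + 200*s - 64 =-18*s^3 - 100*s^2 + 336*s - 128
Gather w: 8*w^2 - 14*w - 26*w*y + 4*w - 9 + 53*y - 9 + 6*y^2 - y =8*w^2 + w*(-26*y - 10) + 6*y^2 + 52*y - 18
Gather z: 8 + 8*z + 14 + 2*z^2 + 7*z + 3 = 2*z^2 + 15*z + 25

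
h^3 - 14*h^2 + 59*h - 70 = (h - 7)*(h - 5)*(h - 2)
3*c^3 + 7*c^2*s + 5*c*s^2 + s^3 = (c + s)^2*(3*c + s)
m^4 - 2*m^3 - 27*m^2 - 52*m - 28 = (m - 7)*(m + 1)*(m + 2)^2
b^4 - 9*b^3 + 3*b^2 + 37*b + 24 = (b - 8)*(b - 3)*(b + 1)^2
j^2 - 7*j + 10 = (j - 5)*(j - 2)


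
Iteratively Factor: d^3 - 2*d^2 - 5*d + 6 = (d + 2)*(d^2 - 4*d + 3) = (d - 1)*(d + 2)*(d - 3)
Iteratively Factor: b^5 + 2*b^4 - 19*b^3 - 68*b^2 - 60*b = (b - 5)*(b^4 + 7*b^3 + 16*b^2 + 12*b) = (b - 5)*(b + 2)*(b^3 + 5*b^2 + 6*b) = b*(b - 5)*(b + 2)*(b^2 + 5*b + 6) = b*(b - 5)*(b + 2)*(b + 3)*(b + 2)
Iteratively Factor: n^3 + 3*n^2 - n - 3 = (n - 1)*(n^2 + 4*n + 3) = (n - 1)*(n + 3)*(n + 1)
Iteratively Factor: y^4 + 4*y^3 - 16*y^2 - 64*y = (y + 4)*(y^3 - 16*y) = (y + 4)^2*(y^2 - 4*y) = y*(y + 4)^2*(y - 4)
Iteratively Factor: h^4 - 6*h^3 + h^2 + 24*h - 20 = (h + 2)*(h^3 - 8*h^2 + 17*h - 10) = (h - 2)*(h + 2)*(h^2 - 6*h + 5) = (h - 5)*(h - 2)*(h + 2)*(h - 1)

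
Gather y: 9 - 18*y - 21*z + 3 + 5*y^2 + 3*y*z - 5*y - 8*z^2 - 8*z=5*y^2 + y*(3*z - 23) - 8*z^2 - 29*z + 12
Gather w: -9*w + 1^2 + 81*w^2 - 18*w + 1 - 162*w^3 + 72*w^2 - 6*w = -162*w^3 + 153*w^2 - 33*w + 2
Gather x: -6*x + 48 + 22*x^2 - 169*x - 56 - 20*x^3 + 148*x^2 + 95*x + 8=-20*x^3 + 170*x^2 - 80*x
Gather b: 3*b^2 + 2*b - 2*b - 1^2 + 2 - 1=3*b^2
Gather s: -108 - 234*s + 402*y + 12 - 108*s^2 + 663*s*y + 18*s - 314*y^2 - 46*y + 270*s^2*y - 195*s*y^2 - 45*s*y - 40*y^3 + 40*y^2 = s^2*(270*y - 108) + s*(-195*y^2 + 618*y - 216) - 40*y^3 - 274*y^2 + 356*y - 96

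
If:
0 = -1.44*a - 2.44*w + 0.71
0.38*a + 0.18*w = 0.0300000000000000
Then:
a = -0.08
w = 0.34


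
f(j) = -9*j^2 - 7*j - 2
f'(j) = -18*j - 7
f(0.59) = -9.26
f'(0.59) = -17.62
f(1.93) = -49.03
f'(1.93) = -41.74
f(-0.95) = -3.47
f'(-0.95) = 10.10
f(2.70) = -86.51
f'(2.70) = -55.60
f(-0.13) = -1.24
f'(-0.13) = -4.66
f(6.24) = -396.12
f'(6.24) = -119.32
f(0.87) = -14.90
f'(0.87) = -22.66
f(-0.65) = -1.25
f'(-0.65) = 4.70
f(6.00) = -368.00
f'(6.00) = -115.00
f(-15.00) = -1922.00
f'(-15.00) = 263.00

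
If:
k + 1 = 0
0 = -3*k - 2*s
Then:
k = -1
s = 3/2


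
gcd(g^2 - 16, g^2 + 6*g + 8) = g + 4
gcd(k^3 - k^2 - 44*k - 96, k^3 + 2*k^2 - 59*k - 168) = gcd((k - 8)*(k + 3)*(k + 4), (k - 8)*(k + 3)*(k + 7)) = k^2 - 5*k - 24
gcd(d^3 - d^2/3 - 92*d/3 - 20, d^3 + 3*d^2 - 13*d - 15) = d + 5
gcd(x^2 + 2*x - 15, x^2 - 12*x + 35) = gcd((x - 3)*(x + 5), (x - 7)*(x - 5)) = 1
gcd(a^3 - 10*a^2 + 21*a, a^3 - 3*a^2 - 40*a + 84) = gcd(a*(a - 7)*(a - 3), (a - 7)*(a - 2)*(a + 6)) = a - 7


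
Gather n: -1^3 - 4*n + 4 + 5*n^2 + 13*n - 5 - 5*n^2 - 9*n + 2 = 0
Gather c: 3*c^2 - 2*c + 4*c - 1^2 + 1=3*c^2 + 2*c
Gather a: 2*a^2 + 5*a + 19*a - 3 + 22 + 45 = 2*a^2 + 24*a + 64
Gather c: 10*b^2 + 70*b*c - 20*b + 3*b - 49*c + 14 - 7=10*b^2 - 17*b + c*(70*b - 49) + 7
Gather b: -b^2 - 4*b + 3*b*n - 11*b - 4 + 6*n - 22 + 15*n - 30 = -b^2 + b*(3*n - 15) + 21*n - 56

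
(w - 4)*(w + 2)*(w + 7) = w^3 + 5*w^2 - 22*w - 56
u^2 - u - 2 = (u - 2)*(u + 1)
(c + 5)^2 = c^2 + 10*c + 25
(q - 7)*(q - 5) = q^2 - 12*q + 35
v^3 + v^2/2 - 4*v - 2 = (v - 2)*(v + 1/2)*(v + 2)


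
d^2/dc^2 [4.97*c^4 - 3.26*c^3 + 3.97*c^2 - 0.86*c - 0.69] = 59.64*c^2 - 19.56*c + 7.94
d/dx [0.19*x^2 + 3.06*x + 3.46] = 0.38*x + 3.06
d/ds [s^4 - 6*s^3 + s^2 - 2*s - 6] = 4*s^3 - 18*s^2 + 2*s - 2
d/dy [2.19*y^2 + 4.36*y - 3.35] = 4.38*y + 4.36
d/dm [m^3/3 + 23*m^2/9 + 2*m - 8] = m^2 + 46*m/9 + 2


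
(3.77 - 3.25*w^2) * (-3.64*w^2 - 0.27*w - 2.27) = 11.83*w^4 + 0.8775*w^3 - 6.3453*w^2 - 1.0179*w - 8.5579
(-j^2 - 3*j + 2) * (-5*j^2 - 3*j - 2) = 5*j^4 + 18*j^3 + j^2 - 4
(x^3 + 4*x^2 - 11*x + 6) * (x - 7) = x^4 - 3*x^3 - 39*x^2 + 83*x - 42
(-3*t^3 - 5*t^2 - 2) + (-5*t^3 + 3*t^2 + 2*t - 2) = -8*t^3 - 2*t^2 + 2*t - 4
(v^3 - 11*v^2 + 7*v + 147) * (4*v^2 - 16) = 4*v^5 - 44*v^4 + 12*v^3 + 764*v^2 - 112*v - 2352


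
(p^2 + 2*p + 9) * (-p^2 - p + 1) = -p^4 - 3*p^3 - 10*p^2 - 7*p + 9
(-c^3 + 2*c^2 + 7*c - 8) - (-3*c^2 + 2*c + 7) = -c^3 + 5*c^2 + 5*c - 15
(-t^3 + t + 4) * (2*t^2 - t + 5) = -2*t^5 + t^4 - 3*t^3 + 7*t^2 + t + 20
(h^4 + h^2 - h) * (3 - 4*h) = -4*h^5 + 3*h^4 - 4*h^3 + 7*h^2 - 3*h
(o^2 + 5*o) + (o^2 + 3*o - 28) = 2*o^2 + 8*o - 28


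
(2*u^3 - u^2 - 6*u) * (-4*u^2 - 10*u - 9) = -8*u^5 - 16*u^4 + 16*u^3 + 69*u^2 + 54*u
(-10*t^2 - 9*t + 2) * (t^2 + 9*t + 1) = -10*t^4 - 99*t^3 - 89*t^2 + 9*t + 2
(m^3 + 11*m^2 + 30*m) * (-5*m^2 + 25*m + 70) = -5*m^5 - 30*m^4 + 195*m^3 + 1520*m^2 + 2100*m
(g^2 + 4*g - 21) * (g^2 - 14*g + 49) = g^4 - 10*g^3 - 28*g^2 + 490*g - 1029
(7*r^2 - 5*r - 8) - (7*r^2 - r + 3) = -4*r - 11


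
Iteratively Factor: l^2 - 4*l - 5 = (l - 5)*(l + 1)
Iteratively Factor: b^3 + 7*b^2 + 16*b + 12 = (b + 2)*(b^2 + 5*b + 6) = (b + 2)^2*(b + 3)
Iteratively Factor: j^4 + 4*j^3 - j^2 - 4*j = (j + 1)*(j^3 + 3*j^2 - 4*j) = (j - 1)*(j + 1)*(j^2 + 4*j) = (j - 1)*(j + 1)*(j + 4)*(j)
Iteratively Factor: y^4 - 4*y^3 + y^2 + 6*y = (y)*(y^3 - 4*y^2 + y + 6) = y*(y - 3)*(y^2 - y - 2) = y*(y - 3)*(y - 2)*(y + 1)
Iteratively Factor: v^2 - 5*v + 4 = (v - 4)*(v - 1)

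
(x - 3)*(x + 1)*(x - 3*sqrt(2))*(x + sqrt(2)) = x^4 - 2*sqrt(2)*x^3 - 2*x^3 - 9*x^2 + 4*sqrt(2)*x^2 + 6*sqrt(2)*x + 12*x + 18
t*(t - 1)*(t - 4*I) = t^3 - t^2 - 4*I*t^2 + 4*I*t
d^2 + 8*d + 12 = (d + 2)*(d + 6)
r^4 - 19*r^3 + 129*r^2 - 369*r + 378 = (r - 7)*(r - 6)*(r - 3)^2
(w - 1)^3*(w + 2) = w^4 - w^3 - 3*w^2 + 5*w - 2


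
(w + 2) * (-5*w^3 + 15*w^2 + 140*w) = -5*w^4 + 5*w^3 + 170*w^2 + 280*w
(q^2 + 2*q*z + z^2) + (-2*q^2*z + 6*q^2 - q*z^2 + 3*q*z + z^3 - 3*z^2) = -2*q^2*z + 7*q^2 - q*z^2 + 5*q*z + z^3 - 2*z^2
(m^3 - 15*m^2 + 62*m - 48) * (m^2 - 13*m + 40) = m^5 - 28*m^4 + 297*m^3 - 1454*m^2 + 3104*m - 1920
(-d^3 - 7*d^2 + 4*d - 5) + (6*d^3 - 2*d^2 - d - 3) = 5*d^3 - 9*d^2 + 3*d - 8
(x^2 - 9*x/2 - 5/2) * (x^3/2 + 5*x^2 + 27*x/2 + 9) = x^5/2 + 11*x^4/4 - 41*x^3/4 - 257*x^2/4 - 297*x/4 - 45/2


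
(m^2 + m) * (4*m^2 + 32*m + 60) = 4*m^4 + 36*m^3 + 92*m^2 + 60*m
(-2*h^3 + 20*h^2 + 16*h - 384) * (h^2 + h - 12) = -2*h^5 + 18*h^4 + 60*h^3 - 608*h^2 - 576*h + 4608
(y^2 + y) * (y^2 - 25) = y^4 + y^3 - 25*y^2 - 25*y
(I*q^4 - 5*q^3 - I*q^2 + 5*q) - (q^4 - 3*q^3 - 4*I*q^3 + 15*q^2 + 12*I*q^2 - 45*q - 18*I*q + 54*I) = -q^4 + I*q^4 - 2*q^3 + 4*I*q^3 - 15*q^2 - 13*I*q^2 + 50*q + 18*I*q - 54*I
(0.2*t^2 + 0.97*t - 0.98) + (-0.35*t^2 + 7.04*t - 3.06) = -0.15*t^2 + 8.01*t - 4.04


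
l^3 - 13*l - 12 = (l - 4)*(l + 1)*(l + 3)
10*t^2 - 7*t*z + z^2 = (-5*t + z)*(-2*t + z)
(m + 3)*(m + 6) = m^2 + 9*m + 18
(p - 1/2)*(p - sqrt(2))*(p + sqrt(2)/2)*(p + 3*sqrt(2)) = p^4 - p^3/2 + 5*sqrt(2)*p^3/2 - 4*p^2 - 5*sqrt(2)*p^2/4 - 3*sqrt(2)*p + 2*p + 3*sqrt(2)/2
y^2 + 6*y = y*(y + 6)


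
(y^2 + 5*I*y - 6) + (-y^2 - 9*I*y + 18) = -4*I*y + 12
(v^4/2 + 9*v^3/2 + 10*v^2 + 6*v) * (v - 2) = v^5/2 + 7*v^4/2 + v^3 - 14*v^2 - 12*v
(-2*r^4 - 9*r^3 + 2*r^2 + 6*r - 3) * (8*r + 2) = -16*r^5 - 76*r^4 - 2*r^3 + 52*r^2 - 12*r - 6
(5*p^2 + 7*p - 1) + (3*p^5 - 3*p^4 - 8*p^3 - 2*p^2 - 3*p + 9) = 3*p^5 - 3*p^4 - 8*p^3 + 3*p^2 + 4*p + 8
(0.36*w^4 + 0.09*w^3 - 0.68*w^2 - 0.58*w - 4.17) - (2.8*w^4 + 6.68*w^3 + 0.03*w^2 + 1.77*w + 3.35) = -2.44*w^4 - 6.59*w^3 - 0.71*w^2 - 2.35*w - 7.52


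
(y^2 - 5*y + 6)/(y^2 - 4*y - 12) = (-y^2 + 5*y - 6)/(-y^2 + 4*y + 12)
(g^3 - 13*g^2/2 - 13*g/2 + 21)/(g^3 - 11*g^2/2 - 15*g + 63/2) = (g + 2)/(g + 3)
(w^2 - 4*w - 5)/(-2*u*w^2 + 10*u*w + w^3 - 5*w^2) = (-w - 1)/(w*(2*u - w))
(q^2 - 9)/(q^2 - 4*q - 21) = (q - 3)/(q - 7)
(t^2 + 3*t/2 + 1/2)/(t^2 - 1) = (t + 1/2)/(t - 1)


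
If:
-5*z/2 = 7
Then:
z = -14/5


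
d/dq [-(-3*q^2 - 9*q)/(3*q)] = 1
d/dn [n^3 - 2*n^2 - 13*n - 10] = 3*n^2 - 4*n - 13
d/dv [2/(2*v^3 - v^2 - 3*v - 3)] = 2*(-6*v^2 + 2*v + 3)/(-2*v^3 + v^2 + 3*v + 3)^2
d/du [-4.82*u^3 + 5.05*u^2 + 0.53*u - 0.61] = -14.46*u^2 + 10.1*u + 0.53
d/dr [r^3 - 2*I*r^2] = r*(3*r - 4*I)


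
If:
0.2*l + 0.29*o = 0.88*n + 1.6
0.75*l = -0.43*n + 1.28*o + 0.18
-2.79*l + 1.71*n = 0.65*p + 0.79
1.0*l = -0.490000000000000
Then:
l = -0.49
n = -2.33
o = -1.21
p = -5.24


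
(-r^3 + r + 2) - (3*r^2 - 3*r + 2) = -r^3 - 3*r^2 + 4*r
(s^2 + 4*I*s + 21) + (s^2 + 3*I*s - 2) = 2*s^2 + 7*I*s + 19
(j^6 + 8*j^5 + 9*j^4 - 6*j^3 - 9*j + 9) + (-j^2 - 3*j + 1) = j^6 + 8*j^5 + 9*j^4 - 6*j^3 - j^2 - 12*j + 10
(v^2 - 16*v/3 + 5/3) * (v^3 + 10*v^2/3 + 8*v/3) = v^5 - 2*v^4 - 121*v^3/9 - 26*v^2/3 + 40*v/9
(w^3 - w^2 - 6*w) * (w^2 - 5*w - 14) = w^5 - 6*w^4 - 15*w^3 + 44*w^2 + 84*w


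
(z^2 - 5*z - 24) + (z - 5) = z^2 - 4*z - 29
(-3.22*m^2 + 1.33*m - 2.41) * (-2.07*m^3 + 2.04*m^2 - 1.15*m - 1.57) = 6.6654*m^5 - 9.3219*m^4 + 11.4049*m^3 - 1.3905*m^2 + 0.6834*m + 3.7837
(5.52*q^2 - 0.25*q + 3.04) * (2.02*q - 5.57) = 11.1504*q^3 - 31.2514*q^2 + 7.5333*q - 16.9328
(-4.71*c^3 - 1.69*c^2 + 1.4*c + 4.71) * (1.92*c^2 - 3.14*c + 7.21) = -9.0432*c^5 + 11.5446*c^4 - 25.9645*c^3 - 7.5377*c^2 - 4.6954*c + 33.9591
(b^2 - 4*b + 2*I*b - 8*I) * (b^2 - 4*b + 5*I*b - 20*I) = b^4 - 8*b^3 + 7*I*b^3 + 6*b^2 - 56*I*b^2 + 80*b + 112*I*b - 160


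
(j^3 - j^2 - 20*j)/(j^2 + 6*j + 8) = j*(j - 5)/(j + 2)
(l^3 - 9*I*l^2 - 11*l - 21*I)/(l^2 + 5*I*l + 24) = (l^2 - 6*I*l + 7)/(l + 8*I)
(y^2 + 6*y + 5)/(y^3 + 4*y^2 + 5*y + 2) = (y + 5)/(y^2 + 3*y + 2)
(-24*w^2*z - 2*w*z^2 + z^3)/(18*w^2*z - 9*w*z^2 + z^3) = (4*w + z)/(-3*w + z)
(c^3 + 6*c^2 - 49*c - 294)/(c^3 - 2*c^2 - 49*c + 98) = (c + 6)/(c - 2)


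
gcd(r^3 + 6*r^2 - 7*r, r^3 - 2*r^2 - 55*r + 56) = r^2 + 6*r - 7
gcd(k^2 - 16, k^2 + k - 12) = k + 4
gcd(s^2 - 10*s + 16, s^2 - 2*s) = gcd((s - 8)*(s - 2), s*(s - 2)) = s - 2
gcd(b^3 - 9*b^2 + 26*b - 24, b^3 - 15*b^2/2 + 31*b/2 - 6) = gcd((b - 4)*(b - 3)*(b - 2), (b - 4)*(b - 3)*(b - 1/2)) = b^2 - 7*b + 12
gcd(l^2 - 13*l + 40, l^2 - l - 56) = l - 8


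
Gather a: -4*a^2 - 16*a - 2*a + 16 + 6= -4*a^2 - 18*a + 22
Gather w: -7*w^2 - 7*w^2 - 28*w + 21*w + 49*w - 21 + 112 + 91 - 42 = -14*w^2 + 42*w + 140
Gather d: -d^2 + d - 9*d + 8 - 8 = -d^2 - 8*d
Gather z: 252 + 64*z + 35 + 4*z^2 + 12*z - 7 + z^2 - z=5*z^2 + 75*z + 280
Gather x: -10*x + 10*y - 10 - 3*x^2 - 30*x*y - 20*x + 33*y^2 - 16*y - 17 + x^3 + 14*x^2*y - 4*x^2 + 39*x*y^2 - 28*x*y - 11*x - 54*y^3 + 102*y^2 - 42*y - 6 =x^3 + x^2*(14*y - 7) + x*(39*y^2 - 58*y - 41) - 54*y^3 + 135*y^2 - 48*y - 33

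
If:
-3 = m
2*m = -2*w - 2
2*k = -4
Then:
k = -2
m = -3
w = 2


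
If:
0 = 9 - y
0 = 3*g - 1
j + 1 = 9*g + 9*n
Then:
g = 1/3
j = 9*n + 2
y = 9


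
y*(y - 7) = y^2 - 7*y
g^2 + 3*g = g*(g + 3)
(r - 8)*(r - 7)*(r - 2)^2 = r^4 - 19*r^3 + 120*r^2 - 284*r + 224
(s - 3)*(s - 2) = s^2 - 5*s + 6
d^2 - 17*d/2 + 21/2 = (d - 7)*(d - 3/2)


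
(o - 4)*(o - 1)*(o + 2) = o^3 - 3*o^2 - 6*o + 8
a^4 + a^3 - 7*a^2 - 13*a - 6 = (a - 3)*(a + 1)^2*(a + 2)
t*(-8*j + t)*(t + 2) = -8*j*t^2 - 16*j*t + t^3 + 2*t^2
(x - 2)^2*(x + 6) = x^3 + 2*x^2 - 20*x + 24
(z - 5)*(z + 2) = z^2 - 3*z - 10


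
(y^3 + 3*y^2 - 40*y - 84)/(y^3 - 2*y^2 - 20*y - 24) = (y + 7)/(y + 2)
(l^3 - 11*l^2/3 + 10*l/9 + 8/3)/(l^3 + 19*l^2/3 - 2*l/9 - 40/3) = (3*l^2 - 7*l - 6)/(3*l^2 + 23*l + 30)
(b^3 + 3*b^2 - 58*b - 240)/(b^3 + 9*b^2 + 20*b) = (b^2 - 2*b - 48)/(b*(b + 4))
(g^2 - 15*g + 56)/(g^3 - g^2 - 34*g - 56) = (g - 8)/(g^2 + 6*g + 8)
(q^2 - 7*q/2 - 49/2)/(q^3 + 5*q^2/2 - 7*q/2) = (q - 7)/(q*(q - 1))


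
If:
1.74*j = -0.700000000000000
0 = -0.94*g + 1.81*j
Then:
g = -0.77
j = -0.40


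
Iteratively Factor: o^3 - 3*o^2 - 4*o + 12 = (o - 3)*(o^2 - 4) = (o - 3)*(o - 2)*(o + 2)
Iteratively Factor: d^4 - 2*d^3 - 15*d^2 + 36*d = (d)*(d^3 - 2*d^2 - 15*d + 36) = d*(d - 3)*(d^2 + d - 12) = d*(d - 3)*(d + 4)*(d - 3)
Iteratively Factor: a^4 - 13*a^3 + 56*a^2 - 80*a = (a)*(a^3 - 13*a^2 + 56*a - 80) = a*(a - 4)*(a^2 - 9*a + 20) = a*(a - 4)^2*(a - 5)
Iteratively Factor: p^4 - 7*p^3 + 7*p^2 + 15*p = (p)*(p^3 - 7*p^2 + 7*p + 15) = p*(p - 3)*(p^2 - 4*p - 5) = p*(p - 3)*(p + 1)*(p - 5)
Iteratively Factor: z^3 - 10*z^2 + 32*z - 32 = (z - 2)*(z^2 - 8*z + 16) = (z - 4)*(z - 2)*(z - 4)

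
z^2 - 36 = (z - 6)*(z + 6)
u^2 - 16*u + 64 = (u - 8)^2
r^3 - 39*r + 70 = (r - 5)*(r - 2)*(r + 7)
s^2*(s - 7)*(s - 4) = s^4 - 11*s^3 + 28*s^2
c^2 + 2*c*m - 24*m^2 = (c - 4*m)*(c + 6*m)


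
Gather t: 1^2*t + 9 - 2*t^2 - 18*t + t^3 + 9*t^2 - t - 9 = t^3 + 7*t^2 - 18*t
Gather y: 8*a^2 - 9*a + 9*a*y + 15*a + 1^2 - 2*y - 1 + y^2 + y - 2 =8*a^2 + 6*a + y^2 + y*(9*a - 1) - 2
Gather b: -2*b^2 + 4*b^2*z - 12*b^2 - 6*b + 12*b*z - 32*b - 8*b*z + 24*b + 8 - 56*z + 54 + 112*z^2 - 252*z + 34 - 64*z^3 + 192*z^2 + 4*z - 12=b^2*(4*z - 14) + b*(4*z - 14) - 64*z^3 + 304*z^2 - 304*z + 84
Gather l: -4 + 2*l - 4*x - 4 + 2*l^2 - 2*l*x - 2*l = 2*l^2 - 2*l*x - 4*x - 8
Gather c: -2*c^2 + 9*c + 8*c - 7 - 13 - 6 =-2*c^2 + 17*c - 26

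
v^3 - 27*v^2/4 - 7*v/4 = v*(v - 7)*(v + 1/4)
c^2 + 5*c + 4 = (c + 1)*(c + 4)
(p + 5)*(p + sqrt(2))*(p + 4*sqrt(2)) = p^3 + 5*p^2 + 5*sqrt(2)*p^2 + 8*p + 25*sqrt(2)*p + 40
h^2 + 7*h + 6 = (h + 1)*(h + 6)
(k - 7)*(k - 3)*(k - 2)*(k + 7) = k^4 - 5*k^3 - 43*k^2 + 245*k - 294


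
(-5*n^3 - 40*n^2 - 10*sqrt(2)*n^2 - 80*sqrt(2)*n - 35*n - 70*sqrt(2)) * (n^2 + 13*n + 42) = -5*n^5 - 105*n^4 - 10*sqrt(2)*n^4 - 765*n^3 - 210*sqrt(2)*n^3 - 1530*sqrt(2)*n^2 - 2135*n^2 - 4270*sqrt(2)*n - 1470*n - 2940*sqrt(2)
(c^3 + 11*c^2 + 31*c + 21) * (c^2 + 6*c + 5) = c^5 + 17*c^4 + 102*c^3 + 262*c^2 + 281*c + 105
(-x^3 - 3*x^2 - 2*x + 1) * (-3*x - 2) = 3*x^4 + 11*x^3 + 12*x^2 + x - 2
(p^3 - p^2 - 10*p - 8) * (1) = p^3 - p^2 - 10*p - 8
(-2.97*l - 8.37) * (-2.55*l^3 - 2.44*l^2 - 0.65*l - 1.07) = 7.5735*l^4 + 28.5903*l^3 + 22.3533*l^2 + 8.6184*l + 8.9559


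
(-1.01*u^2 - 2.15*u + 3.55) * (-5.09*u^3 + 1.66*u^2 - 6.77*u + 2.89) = 5.1409*u^5 + 9.2669*u^4 - 14.8008*u^3 + 17.5296*u^2 - 30.247*u + 10.2595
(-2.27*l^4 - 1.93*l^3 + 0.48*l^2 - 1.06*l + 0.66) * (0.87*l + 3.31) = -1.9749*l^5 - 9.1928*l^4 - 5.9707*l^3 + 0.6666*l^2 - 2.9344*l + 2.1846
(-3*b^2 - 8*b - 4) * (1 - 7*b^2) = 21*b^4 + 56*b^3 + 25*b^2 - 8*b - 4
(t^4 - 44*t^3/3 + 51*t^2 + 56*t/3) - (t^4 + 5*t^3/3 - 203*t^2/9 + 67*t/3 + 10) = -49*t^3/3 + 662*t^2/9 - 11*t/3 - 10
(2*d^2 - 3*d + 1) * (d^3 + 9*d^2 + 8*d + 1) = 2*d^5 + 15*d^4 - 10*d^3 - 13*d^2 + 5*d + 1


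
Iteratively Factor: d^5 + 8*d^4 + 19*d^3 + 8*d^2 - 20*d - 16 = (d + 2)*(d^4 + 6*d^3 + 7*d^2 - 6*d - 8) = (d + 2)*(d + 4)*(d^3 + 2*d^2 - d - 2) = (d + 1)*(d + 2)*(d + 4)*(d^2 + d - 2) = (d + 1)*(d + 2)^2*(d + 4)*(d - 1)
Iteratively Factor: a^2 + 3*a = (a)*(a + 3)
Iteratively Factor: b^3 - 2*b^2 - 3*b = (b)*(b^2 - 2*b - 3) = b*(b + 1)*(b - 3)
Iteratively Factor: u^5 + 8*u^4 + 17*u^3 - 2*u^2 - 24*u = (u)*(u^4 + 8*u^3 + 17*u^2 - 2*u - 24) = u*(u + 3)*(u^3 + 5*u^2 + 2*u - 8) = u*(u - 1)*(u + 3)*(u^2 + 6*u + 8) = u*(u - 1)*(u + 2)*(u + 3)*(u + 4)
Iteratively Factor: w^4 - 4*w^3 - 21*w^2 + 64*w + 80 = (w + 1)*(w^3 - 5*w^2 - 16*w + 80) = (w - 5)*(w + 1)*(w^2 - 16) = (w - 5)*(w + 1)*(w + 4)*(w - 4)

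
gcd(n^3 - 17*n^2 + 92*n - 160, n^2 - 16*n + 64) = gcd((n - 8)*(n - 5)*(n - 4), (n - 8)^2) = n - 8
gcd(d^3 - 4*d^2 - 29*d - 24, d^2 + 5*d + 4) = d + 1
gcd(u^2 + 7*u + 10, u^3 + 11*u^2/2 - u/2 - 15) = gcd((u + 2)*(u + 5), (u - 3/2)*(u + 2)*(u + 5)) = u^2 + 7*u + 10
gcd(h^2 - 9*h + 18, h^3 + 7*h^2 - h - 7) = 1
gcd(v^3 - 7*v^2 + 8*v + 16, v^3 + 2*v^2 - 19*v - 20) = v^2 - 3*v - 4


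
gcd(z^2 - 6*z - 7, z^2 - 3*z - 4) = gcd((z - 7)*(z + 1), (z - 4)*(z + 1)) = z + 1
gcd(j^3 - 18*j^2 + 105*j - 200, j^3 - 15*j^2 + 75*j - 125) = j^2 - 10*j + 25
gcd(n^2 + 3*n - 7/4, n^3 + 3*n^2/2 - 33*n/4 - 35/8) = n + 7/2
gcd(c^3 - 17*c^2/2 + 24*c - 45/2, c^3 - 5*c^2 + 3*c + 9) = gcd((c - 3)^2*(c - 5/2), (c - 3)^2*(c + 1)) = c^2 - 6*c + 9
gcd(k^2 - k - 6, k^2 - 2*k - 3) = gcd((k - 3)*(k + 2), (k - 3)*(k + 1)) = k - 3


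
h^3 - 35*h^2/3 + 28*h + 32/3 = (h - 8)*(h - 4)*(h + 1/3)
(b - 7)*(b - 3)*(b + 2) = b^3 - 8*b^2 + b + 42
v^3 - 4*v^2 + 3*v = v*(v - 3)*(v - 1)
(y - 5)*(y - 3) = y^2 - 8*y + 15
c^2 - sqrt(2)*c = c*(c - sqrt(2))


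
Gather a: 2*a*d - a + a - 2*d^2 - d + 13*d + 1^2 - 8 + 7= 2*a*d - 2*d^2 + 12*d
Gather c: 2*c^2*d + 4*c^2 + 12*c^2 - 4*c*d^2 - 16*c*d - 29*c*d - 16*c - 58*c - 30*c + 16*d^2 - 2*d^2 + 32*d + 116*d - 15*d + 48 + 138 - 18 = c^2*(2*d + 16) + c*(-4*d^2 - 45*d - 104) + 14*d^2 + 133*d + 168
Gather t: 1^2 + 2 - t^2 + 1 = 4 - t^2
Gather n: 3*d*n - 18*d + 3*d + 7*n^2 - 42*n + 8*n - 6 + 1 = -15*d + 7*n^2 + n*(3*d - 34) - 5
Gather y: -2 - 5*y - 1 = -5*y - 3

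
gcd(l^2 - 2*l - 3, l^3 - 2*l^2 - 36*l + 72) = 1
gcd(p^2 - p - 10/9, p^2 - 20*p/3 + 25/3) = p - 5/3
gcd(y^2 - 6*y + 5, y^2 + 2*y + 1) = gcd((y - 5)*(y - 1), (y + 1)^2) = 1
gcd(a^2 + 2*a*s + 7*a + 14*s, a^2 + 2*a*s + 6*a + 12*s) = a + 2*s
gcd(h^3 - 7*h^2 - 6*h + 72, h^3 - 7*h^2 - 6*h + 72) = h^3 - 7*h^2 - 6*h + 72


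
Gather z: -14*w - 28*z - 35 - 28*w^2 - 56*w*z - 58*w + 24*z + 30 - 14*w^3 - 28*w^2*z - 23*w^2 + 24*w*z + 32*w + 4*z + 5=-14*w^3 - 51*w^2 - 40*w + z*(-28*w^2 - 32*w)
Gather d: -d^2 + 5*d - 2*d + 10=-d^2 + 3*d + 10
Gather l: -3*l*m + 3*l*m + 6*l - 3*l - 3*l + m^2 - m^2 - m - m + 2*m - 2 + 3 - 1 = 0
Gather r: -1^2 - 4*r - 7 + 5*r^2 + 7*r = 5*r^2 + 3*r - 8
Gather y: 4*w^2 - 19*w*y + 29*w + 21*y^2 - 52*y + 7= 4*w^2 + 29*w + 21*y^2 + y*(-19*w - 52) + 7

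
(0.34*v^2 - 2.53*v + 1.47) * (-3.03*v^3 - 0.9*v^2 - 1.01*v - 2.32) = -1.0302*v^5 + 7.3599*v^4 - 2.5205*v^3 + 0.4435*v^2 + 4.3849*v - 3.4104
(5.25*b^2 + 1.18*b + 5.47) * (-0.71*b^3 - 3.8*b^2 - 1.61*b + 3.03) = -3.7275*b^5 - 20.7878*b^4 - 16.8202*b^3 - 6.7783*b^2 - 5.2313*b + 16.5741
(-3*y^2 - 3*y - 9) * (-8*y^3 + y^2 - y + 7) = 24*y^5 + 21*y^4 + 72*y^3 - 27*y^2 - 12*y - 63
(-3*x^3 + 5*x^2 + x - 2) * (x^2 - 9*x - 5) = -3*x^5 + 32*x^4 - 29*x^3 - 36*x^2 + 13*x + 10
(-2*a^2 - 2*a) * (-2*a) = 4*a^3 + 4*a^2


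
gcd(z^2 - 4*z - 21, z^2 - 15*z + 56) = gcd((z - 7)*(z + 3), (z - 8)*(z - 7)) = z - 7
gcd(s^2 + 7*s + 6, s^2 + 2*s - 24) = s + 6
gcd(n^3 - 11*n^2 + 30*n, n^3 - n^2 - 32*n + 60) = n - 5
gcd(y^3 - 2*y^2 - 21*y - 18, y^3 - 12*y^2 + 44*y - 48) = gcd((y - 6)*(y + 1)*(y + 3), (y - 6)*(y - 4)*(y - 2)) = y - 6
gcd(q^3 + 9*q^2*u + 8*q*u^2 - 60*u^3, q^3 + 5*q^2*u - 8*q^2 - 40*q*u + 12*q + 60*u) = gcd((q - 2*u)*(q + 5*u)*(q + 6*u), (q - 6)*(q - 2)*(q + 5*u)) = q + 5*u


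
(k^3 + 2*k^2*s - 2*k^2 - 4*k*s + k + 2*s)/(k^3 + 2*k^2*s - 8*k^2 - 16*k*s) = (k^2 - 2*k + 1)/(k*(k - 8))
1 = 1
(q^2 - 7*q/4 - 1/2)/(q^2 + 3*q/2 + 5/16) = 4*(q - 2)/(4*q + 5)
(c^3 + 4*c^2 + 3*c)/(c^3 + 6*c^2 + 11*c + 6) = c/(c + 2)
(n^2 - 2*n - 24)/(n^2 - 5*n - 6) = (n + 4)/(n + 1)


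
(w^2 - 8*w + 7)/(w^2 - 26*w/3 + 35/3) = 3*(w - 1)/(3*w - 5)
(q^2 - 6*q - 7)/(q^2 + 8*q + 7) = (q - 7)/(q + 7)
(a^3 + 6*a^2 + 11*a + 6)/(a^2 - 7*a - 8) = (a^2 + 5*a + 6)/(a - 8)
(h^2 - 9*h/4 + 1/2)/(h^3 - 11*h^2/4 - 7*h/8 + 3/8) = 2*(h - 2)/(2*h^2 - 5*h - 3)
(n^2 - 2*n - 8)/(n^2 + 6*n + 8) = (n - 4)/(n + 4)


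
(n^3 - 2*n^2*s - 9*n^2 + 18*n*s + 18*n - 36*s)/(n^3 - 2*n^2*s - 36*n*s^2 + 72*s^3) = (-n^2 + 9*n - 18)/(-n^2 + 36*s^2)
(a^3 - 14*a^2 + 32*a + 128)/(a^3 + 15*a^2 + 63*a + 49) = (a^3 - 14*a^2 + 32*a + 128)/(a^3 + 15*a^2 + 63*a + 49)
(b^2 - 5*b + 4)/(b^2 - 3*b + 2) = (b - 4)/(b - 2)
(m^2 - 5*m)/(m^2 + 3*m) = (m - 5)/(m + 3)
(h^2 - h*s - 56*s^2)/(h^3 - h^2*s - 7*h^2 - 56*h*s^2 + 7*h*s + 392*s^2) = 1/(h - 7)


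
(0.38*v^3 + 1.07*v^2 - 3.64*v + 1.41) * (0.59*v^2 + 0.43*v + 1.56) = 0.2242*v^5 + 0.7947*v^4 - 1.0947*v^3 + 0.9359*v^2 - 5.0721*v + 2.1996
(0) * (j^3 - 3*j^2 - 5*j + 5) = 0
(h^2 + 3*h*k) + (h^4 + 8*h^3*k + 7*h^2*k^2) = h^4 + 8*h^3*k + 7*h^2*k^2 + h^2 + 3*h*k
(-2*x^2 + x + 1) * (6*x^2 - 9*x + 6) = -12*x^4 + 24*x^3 - 15*x^2 - 3*x + 6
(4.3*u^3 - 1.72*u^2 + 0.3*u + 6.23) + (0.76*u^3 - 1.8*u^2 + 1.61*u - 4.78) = 5.06*u^3 - 3.52*u^2 + 1.91*u + 1.45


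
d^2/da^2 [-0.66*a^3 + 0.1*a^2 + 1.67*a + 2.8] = 0.2 - 3.96*a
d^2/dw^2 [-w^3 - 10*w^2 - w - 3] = -6*w - 20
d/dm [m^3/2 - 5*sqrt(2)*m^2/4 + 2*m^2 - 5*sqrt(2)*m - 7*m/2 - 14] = 3*m^2/2 - 5*sqrt(2)*m/2 + 4*m - 5*sqrt(2) - 7/2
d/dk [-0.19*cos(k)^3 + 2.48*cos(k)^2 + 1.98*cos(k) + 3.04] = (0.57*cos(k)^2 - 4.96*cos(k) - 1.98)*sin(k)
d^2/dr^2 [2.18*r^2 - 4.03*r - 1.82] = 4.36000000000000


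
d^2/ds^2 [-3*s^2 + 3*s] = -6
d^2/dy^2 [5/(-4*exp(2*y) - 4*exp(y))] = 5*((exp(y) + 1)*(4*exp(y) + 1) - 2*(2*exp(y) + 1)^2)*exp(-y)/(4*(exp(y) + 1)^3)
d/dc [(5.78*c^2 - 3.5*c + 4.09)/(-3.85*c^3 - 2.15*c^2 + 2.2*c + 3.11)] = (22.253*c^4 - 26.95*c^3 + 52.4305*c^2 + 53.5386*c - 19.883)/(14.8225*c^6 + 16.555*c^5 - 12.3175*c^4 - 33.407*c^3 - 8.533*c^2 + 13.684*c + 9.6721)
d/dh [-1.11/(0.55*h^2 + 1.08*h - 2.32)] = (1.221*h + 1.1988)/(0.55*h^2 + 1.08*h - 2.32)^2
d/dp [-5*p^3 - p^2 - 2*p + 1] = -15*p^2 - 2*p - 2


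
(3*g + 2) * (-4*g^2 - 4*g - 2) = -12*g^3 - 20*g^2 - 14*g - 4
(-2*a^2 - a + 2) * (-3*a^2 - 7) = 6*a^4 + 3*a^3 + 8*a^2 + 7*a - 14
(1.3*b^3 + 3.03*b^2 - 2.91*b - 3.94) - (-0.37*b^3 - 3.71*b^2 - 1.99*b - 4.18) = 1.67*b^3 + 6.74*b^2 - 0.92*b + 0.24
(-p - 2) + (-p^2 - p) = -p^2 - 2*p - 2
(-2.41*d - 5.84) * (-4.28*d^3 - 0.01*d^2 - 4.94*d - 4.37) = 10.3148*d^4 + 25.0193*d^3 + 11.9638*d^2 + 39.3813*d + 25.5208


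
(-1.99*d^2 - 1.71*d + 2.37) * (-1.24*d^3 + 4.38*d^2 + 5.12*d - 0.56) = 2.4676*d^5 - 6.5958*d^4 - 20.6174*d^3 + 2.7398*d^2 + 13.092*d - 1.3272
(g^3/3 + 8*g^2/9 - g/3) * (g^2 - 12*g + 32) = g^5/3 - 28*g^4/9 - g^3/3 + 292*g^2/9 - 32*g/3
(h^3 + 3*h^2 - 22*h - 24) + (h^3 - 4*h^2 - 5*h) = 2*h^3 - h^2 - 27*h - 24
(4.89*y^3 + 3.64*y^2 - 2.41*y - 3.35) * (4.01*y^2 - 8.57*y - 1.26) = 19.6089*y^5 - 27.3109*y^4 - 47.0203*y^3 + 2.6338*y^2 + 31.7461*y + 4.221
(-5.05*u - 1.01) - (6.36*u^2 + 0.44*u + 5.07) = -6.36*u^2 - 5.49*u - 6.08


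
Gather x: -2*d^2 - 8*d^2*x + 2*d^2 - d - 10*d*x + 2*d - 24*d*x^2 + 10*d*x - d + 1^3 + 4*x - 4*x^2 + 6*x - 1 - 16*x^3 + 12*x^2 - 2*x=-16*x^3 + x^2*(8 - 24*d) + x*(8 - 8*d^2)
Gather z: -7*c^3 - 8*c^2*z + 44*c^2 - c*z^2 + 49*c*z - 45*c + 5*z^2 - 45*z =-7*c^3 + 44*c^2 - 45*c + z^2*(5 - c) + z*(-8*c^2 + 49*c - 45)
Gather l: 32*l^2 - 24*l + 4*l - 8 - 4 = 32*l^2 - 20*l - 12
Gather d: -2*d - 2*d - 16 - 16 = -4*d - 32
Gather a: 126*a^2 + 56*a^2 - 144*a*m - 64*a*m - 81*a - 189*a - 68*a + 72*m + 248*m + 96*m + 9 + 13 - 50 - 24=182*a^2 + a*(-208*m - 338) + 416*m - 52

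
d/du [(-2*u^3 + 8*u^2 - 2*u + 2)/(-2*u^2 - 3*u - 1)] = 2*(2*u^4 + 6*u^3 - 11*u^2 - 4*u + 4)/(4*u^4 + 12*u^3 + 13*u^2 + 6*u + 1)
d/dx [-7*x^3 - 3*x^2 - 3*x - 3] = -21*x^2 - 6*x - 3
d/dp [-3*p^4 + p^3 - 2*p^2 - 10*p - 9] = -12*p^3 + 3*p^2 - 4*p - 10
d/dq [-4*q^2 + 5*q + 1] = 5 - 8*q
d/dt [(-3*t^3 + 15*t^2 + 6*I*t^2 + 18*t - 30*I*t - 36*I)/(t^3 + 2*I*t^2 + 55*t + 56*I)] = (t^4*(-15 - 12*I) + t^3*(-366 + 60*I) + t^2*(765 - 102*I) + t*(-816 + 1680*I) + 1680 + 2988*I)/(t^6 + 4*I*t^5 + 106*t^4 + 332*I*t^3 + 2801*t^2 + 6160*I*t - 3136)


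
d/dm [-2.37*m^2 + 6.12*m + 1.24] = 6.12 - 4.74*m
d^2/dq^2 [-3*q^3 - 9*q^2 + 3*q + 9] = -18*q - 18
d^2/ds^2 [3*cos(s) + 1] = -3*cos(s)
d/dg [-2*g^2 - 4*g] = -4*g - 4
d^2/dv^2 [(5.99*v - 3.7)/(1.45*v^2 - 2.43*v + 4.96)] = ((39.8414 - 52.113*v)*(1.45*v^2 - 2.43*v + 4.96) + (2.9*v - 2.43)*(5.8*v - 4.86)*(5.99*v - 3.7))/(1.45*v^2 - 2.43*v + 4.96)^3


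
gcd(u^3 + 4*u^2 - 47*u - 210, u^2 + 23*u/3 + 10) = u + 6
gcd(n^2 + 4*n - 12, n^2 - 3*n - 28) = 1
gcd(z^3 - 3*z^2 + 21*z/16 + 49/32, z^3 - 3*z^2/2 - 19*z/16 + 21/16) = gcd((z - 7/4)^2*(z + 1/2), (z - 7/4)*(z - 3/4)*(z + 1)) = z - 7/4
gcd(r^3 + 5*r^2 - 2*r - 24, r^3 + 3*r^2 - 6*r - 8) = r^2 + 2*r - 8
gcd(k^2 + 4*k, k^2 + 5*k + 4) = k + 4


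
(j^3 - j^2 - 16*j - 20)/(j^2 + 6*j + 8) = (j^2 - 3*j - 10)/(j + 4)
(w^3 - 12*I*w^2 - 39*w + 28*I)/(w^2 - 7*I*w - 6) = (w^2 - 11*I*w - 28)/(w - 6*I)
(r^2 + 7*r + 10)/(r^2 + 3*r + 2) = (r + 5)/(r + 1)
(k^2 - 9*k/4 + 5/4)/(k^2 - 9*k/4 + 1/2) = (4*k^2 - 9*k + 5)/(4*k^2 - 9*k + 2)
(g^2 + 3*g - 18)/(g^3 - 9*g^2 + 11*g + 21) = (g + 6)/(g^2 - 6*g - 7)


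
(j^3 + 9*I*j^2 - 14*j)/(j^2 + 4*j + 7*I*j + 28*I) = j*(j + 2*I)/(j + 4)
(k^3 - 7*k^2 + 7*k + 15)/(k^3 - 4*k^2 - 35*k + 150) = (k^2 - 2*k - 3)/(k^2 + k - 30)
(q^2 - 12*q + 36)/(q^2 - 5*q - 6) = (q - 6)/(q + 1)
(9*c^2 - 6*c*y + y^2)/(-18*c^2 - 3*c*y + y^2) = (-9*c^2 + 6*c*y - y^2)/(18*c^2 + 3*c*y - y^2)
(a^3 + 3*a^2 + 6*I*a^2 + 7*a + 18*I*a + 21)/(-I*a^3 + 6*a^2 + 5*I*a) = (I*a^3 + 3*a^2*(-2 + I) + a*(-18 + 7*I) + 21*I)/(a*(a^2 + 6*I*a - 5))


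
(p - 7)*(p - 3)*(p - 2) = p^3 - 12*p^2 + 41*p - 42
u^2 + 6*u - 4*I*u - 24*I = (u + 6)*(u - 4*I)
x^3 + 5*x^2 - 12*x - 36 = (x - 3)*(x + 2)*(x + 6)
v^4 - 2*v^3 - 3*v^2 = v^2*(v - 3)*(v + 1)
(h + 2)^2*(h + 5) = h^3 + 9*h^2 + 24*h + 20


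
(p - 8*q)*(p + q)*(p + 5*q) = p^3 - 2*p^2*q - 43*p*q^2 - 40*q^3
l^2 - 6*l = l*(l - 6)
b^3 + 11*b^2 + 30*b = b*(b + 5)*(b + 6)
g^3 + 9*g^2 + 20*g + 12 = (g + 1)*(g + 2)*(g + 6)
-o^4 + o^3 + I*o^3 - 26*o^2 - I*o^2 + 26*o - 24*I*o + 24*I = (o - 6*I)*(o + 4*I)*(-I*o + 1)*(-I*o + I)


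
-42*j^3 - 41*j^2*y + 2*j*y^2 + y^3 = (-6*j + y)*(j + y)*(7*j + y)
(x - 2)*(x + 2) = x^2 - 4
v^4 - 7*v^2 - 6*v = v*(v - 3)*(v + 1)*(v + 2)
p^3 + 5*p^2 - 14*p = p*(p - 2)*(p + 7)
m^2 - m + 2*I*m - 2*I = (m - 1)*(m + 2*I)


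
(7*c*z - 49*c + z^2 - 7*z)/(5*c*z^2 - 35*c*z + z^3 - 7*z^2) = (7*c + z)/(z*(5*c + z))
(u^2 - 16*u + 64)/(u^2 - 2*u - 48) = (u - 8)/(u + 6)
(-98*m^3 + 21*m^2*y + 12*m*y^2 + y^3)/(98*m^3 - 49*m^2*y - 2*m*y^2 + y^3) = (7*m + y)/(-7*m + y)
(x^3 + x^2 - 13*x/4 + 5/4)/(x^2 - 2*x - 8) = (-x^3 - x^2 + 13*x/4 - 5/4)/(-x^2 + 2*x + 8)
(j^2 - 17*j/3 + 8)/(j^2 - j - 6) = (j - 8/3)/(j + 2)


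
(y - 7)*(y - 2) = y^2 - 9*y + 14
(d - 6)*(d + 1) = d^2 - 5*d - 6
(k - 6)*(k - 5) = k^2 - 11*k + 30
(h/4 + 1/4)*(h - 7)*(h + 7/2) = h^3/4 - 5*h^2/8 - 7*h - 49/8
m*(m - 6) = m^2 - 6*m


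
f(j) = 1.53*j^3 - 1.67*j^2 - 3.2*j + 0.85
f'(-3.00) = 48.13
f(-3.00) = -45.89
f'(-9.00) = 398.65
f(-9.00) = -1220.99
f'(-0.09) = -2.86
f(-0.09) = 1.12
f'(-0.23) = -2.19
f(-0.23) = 1.48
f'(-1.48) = 11.80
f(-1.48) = -3.03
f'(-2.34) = 29.75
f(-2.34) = -20.41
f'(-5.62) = 160.54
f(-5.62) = -305.49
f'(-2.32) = 29.25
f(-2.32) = -19.82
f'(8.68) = 313.63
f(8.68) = 847.83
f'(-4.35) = 98.18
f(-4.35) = -142.77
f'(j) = 4.59*j^2 - 3.34*j - 3.2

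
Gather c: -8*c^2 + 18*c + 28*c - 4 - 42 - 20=-8*c^2 + 46*c - 66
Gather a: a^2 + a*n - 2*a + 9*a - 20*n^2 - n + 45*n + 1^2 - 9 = a^2 + a*(n + 7) - 20*n^2 + 44*n - 8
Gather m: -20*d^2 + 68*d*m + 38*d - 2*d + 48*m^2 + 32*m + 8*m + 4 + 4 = -20*d^2 + 36*d + 48*m^2 + m*(68*d + 40) + 8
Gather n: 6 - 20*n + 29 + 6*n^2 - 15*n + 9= 6*n^2 - 35*n + 44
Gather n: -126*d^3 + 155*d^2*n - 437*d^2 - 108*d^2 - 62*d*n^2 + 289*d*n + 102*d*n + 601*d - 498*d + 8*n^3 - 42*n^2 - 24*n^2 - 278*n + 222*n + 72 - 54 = -126*d^3 - 545*d^2 + 103*d + 8*n^3 + n^2*(-62*d - 66) + n*(155*d^2 + 391*d - 56) + 18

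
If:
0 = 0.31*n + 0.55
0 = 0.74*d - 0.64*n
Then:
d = -1.53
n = -1.77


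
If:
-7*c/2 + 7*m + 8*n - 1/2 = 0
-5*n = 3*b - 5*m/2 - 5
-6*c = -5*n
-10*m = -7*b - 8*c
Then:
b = -2260/199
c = 955/199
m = -818/199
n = 1146/199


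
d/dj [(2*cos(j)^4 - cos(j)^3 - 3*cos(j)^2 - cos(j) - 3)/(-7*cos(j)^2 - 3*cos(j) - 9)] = (28*cos(j)^4 + 11*cos(j)^3 + 66*cos(j)^2 - 29*cos(j) - 12)*sin(j)*cos(j)/(-7*sin(j)^2 + 3*cos(j) + 16)^2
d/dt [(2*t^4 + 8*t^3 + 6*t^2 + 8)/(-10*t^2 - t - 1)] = 2*(-20*t^5 - 43*t^4 - 12*t^3 - 15*t^2 + 74*t + 4)/(100*t^4 + 20*t^3 + 21*t^2 + 2*t + 1)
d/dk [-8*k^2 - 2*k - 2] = -16*k - 2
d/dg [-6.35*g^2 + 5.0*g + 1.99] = 5.0 - 12.7*g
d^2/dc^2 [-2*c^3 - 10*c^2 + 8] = -12*c - 20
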